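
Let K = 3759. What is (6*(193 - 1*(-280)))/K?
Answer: 946/1253 ≈ 0.75499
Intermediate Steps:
(6*(193 - 1*(-280)))/K = (6*(193 - 1*(-280)))/3759 = (6*(193 + 280))*(1/3759) = (6*473)*(1/3759) = 2838*(1/3759) = 946/1253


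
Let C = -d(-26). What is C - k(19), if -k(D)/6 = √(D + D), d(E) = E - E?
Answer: 6*√38 ≈ 36.987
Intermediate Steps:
d(E) = 0
k(D) = -6*√2*√D (k(D) = -6*√(D + D) = -6*√2*√D)
C = 0 (C = -1*0 = 0)
C - k(19) = 0 - (-6)*√2*√19 = 0 - (-6)*√38 = 0 + 6*√38 = 6*√38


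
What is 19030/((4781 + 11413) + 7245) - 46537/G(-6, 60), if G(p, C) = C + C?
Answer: -120944127/312520 ≈ -387.00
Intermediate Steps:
G(p, C) = 2*C
19030/((4781 + 11413) + 7245) - 46537/G(-6, 60) = 19030/((4781 + 11413) + 7245) - 46537/(2*60) = 19030/(16194 + 7245) - 46537/120 = 19030/23439 - 46537*1/120 = 19030*(1/23439) - 46537/120 = 19030/23439 - 46537/120 = -120944127/312520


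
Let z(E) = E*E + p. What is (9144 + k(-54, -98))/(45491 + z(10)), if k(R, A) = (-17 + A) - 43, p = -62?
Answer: 8986/45529 ≈ 0.19737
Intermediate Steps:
z(E) = -62 + E² (z(E) = E*E - 62 = E² - 62 = -62 + E²)
k(R, A) = -60 + A
(9144 + k(-54, -98))/(45491 + z(10)) = (9144 + (-60 - 98))/(45491 + (-62 + 10²)) = (9144 - 158)/(45491 + (-62 + 100)) = 8986/(45491 + 38) = 8986/45529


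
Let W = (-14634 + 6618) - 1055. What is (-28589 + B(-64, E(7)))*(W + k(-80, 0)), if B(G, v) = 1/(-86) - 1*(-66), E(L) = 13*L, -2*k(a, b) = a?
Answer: 22152853349/86 ≈ 2.5759e+8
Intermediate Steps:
k(a, b) = -a/2
W = -9071 (W = -8016 - 1055 = -9071)
B(G, v) = 5675/86 (B(G, v) = -1/86 + 66 = 5675/86)
(-28589 + B(-64, E(7)))*(W + k(-80, 0)) = (-28589 + 5675/86)*(-9071 - 1/2*(-80)) = -2452979*(-9071 + 40)/86 = -2452979/86*(-9031) = 22152853349/86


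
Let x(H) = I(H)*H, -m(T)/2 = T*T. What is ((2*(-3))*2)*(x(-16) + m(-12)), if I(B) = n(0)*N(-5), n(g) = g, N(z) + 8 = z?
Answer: 3456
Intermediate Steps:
N(z) = -8 + z
m(T) = -2*T² (m(T) = -2*T*T = -2*T²)
I(B) = 0 (I(B) = 0*(-8 - 5) = 0*(-13) = 0)
x(H) = 0 (x(H) = 0*H = 0)
((2*(-3))*2)*(x(-16) + m(-12)) = ((2*(-3))*2)*(0 - 2*(-12)²) = (-6*2)*(0 - 2*144) = -12*(0 - 288) = -12*(-288) = 3456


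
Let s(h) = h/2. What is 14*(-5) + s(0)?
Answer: -70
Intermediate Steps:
s(h) = h/2 (s(h) = h*(½) = h/2)
14*(-5) + s(0) = 14*(-5) + (½)*0 = -70 + 0 = -70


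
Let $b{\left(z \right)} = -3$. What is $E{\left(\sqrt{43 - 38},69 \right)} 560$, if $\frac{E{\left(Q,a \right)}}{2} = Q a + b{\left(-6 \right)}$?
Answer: $-3360 + 77280 \sqrt{5} \approx 1.6944 \cdot 10^{5}$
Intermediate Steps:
$E{\left(Q,a \right)} = -6 + 2 Q a$ ($E{\left(Q,a \right)} = 2 \left(Q a - 3\right) = 2 \left(-3 + Q a\right) = -6 + 2 Q a$)
$E{\left(\sqrt{43 - 38},69 \right)} 560 = \left(-6 + 2 \sqrt{43 - 38} \cdot 69\right) 560 = \left(-6 + 2 \sqrt{5} \cdot 69\right) 560 = \left(-6 + 138 \sqrt{5}\right) 560 = -3360 + 77280 \sqrt{5}$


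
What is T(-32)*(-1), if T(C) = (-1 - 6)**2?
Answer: -49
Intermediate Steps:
T(C) = 49 (T(C) = (-7)**2 = 49)
T(-32)*(-1) = 49*(-1) = -49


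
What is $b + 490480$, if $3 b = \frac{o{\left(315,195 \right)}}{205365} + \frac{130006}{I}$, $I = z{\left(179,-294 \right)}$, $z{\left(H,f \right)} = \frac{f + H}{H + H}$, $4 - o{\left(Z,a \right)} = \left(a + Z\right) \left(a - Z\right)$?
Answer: $\frac{5038568101688}{14170185} \approx 3.5558 \cdot 10^{5}$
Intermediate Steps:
$o{\left(Z,a \right)} = 4 - \left(Z + a\right) \left(a - Z\right)$ ($o{\left(Z,a \right)} = 4 - \left(a + Z\right) \left(a - Z\right) = 4 - \left(Z + a\right) \left(a - Z\right)$)
$z{\left(H,f \right)} = \frac{H + f}{2 H}$
$I = - \frac{115}{358}$ ($I = \frac{179 - 294}{2 \cdot 179} = \frac{1}{2} \cdot \frac{1}{179} \left(-115\right) = - \frac{115}{358} \approx -0.32123$)
$b = - \frac{1911624237112}{14170185}$ ($b = \frac{\frac{4 + 315^{2} - 195^{2}}{205365} + \frac{130006}{- \frac{115}{358}}}{3} = \frac{\left(4 + 99225 - 38025\right) \frac{1}{205365} + 130006 \left(- \frac{358}{115}\right)}{3} = \frac{\left(4 + 99225 - 38025\right) \frac{1}{205365} - \frac{46542148}{115}}{3} = \frac{61204 \cdot \frac{1}{205365} - \frac{46542148}{115}}{3} = \frac{\frac{61204}{205365} - \frac{46542148}{115}}{3} = \frac{1}{3} \left(- \frac{1911624237112}{4723395}\right) = - \frac{1911624237112}{14170185} \approx -1.349 \cdot 10^{5}$)
$b + 490480 = - \frac{1911624237112}{14170185} + 490480 = \frac{5038568101688}{14170185}$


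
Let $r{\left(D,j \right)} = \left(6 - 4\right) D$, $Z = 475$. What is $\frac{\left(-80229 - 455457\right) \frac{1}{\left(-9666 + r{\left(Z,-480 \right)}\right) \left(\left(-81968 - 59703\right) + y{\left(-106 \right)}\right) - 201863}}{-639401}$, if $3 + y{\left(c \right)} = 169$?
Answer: $\frac{535686}{788480998605517} \approx 6.7939 \cdot 10^{-10}$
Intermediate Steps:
$y{\left(c \right)} = 166$ ($y{\left(c \right)} = -3 + 169 = 166$)
$r{\left(D,j \right)} = 2 D$
$\frac{\left(-80229 - 455457\right) \frac{1}{\left(-9666 + r{\left(Z,-480 \right)}\right) \left(\left(-81968 - 59703\right) + y{\left(-106 \right)}\right) - 201863}}{-639401} = \frac{\left(-80229 - 455457\right) \frac{1}{\left(-9666 + 2 \cdot 475\right) \left(\left(-81968 - 59703\right) + 166\right) - 201863}}{-639401} = - \frac{535686}{\left(-9666 + 950\right) \left(\left(-81968 - 59703\right) + 166\right) - 201863} \left(- \frac{1}{639401}\right) = - \frac{535686}{- 8716 \left(-141671 + 166\right) - 201863} \left(- \frac{1}{639401}\right) = - \frac{535686}{\left(-8716\right) \left(-141505\right) - 201863} \left(- \frac{1}{639401}\right) = - \frac{535686}{1233357580 - 201863} \left(- \frac{1}{639401}\right) = - \frac{535686}{1233155717} \left(- \frac{1}{639401}\right) = \left(-535686\right) \frac{1}{1233155717} \left(- \frac{1}{639401}\right) = \left(- \frac{535686}{1233155717}\right) \left(- \frac{1}{639401}\right) = \frac{535686}{788480998605517}$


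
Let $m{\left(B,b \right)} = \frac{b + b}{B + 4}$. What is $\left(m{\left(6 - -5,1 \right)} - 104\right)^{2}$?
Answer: $\frac{2427364}{225} \approx 10788.0$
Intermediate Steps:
$m{\left(B,b \right)} = \frac{2 b}{4 + B}$
$\left(m{\left(6 - -5,1 \right)} - 104\right)^{2} = \left(2 \cdot 1 \frac{1}{4 + \left(6 - -5\right)} - 104\right)^{2} = \left(2 \cdot 1 \frac{1}{4 + \left(6 + 5\right)} - 104\right)^{2} = \left(2 \cdot 1 \frac{1}{4 + 11} - 104\right)^{2} = \left(2 \cdot 1 \cdot \frac{1}{15} - 104\right)^{2} = \left(\frac{2}{15} - 104\right)^{2} = \left(- \frac{1558}{15}\right)^{2} = \frac{2427364}{225}$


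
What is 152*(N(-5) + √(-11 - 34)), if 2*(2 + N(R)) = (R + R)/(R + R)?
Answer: -228 + 456*I*√5 ≈ -228.0 + 1019.6*I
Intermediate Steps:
N(R) = -3/2 (N(R) = -2 + ((R + R)/(R + R))/2 = -2 + ((2*R)/((2*R)))/2 = -2 + ((2*R)*(1/(2*R)))/2 = -2 + (½)*1 = -2 + ½ = -3/2)
152*(N(-5) + √(-11 - 34)) = 152*(-3/2 + √(-11 - 34)) = 152*(-3/2 + √(-45)) = 152*(-3/2 + 3*I*√5) = -228 + 456*I*√5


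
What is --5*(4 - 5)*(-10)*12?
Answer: 600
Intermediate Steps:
--5*(4 - 5)*(-10)*12 = --5*(-1)*(-10)*12 = -5*(-10)*12 = -(-50)*12 = -1*(-600) = 600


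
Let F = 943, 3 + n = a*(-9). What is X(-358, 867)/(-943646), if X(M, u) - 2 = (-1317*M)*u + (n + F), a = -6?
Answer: -204389679/471823 ≈ -433.19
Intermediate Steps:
n = 51 (n = -3 - 6*(-9) = -3 + 54 = 51)
X(M, u) = 996 - 1317*M*u (X(M, u) = 2 + ((-1317*M)*u + (51 + 943)) = 2 + (-1317*M*u + 994) = 2 + (994 - 1317*M*u) = 996 - 1317*M*u)
X(-358, 867)/(-943646) = (996 - 1317*(-358)*867)/(-943646) = (996 + 408778362)*(-1/943646) = 408779358*(-1/943646) = -204389679/471823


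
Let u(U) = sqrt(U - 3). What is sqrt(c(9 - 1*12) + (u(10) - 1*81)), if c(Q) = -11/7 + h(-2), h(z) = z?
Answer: sqrt(-4144 + 49*sqrt(7))/7 ≈ 9.0513*I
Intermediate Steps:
u(U) = sqrt(-3 + U)
c(Q) = -25/7 (c(Q) = -11/7 - 2 = -25/7)
sqrt(c(9 - 1*12) + (u(10) - 1*81)) = sqrt(-25/7 + (sqrt(-3 + 10) - 1*81)) = sqrt(-25/7 + (sqrt(7) - 81)) = sqrt(-25/7 + (-81 + sqrt(7))) = sqrt(-592/7 + sqrt(7))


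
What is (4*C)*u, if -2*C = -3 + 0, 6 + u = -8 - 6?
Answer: -120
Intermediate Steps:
u = -20 (u = -6 + (-8 - 6) = -6 - 14 = -20)
C = 3/2 (C = -(-3 + 0)/2 = -½*(-3) = 3/2 ≈ 1.5000)
(4*C)*u = (4*(3/2))*(-20) = 6*(-20) = -120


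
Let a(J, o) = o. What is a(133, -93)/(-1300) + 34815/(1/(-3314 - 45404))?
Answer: -2204952320907/1300 ≈ -1.6961e+9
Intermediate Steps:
a(133, -93)/(-1300) + 34815/(1/(-3314 - 45404)) = -93/(-1300) + 34815/(1/(-3314 - 45404)) = -93*(-1/1300) + 34815/(1/(-48718)) = 93/1300 + 34815/(-1/48718) = 93/1300 + 34815*(-48718) = 93/1300 - 1696117170 = -2204952320907/1300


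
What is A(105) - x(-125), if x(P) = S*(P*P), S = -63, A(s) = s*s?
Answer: 995400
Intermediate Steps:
A(s) = s²
x(P) = -63*P² (x(P) = -63*P*P = -63*P²)
A(105) - x(-125) = 105² - (-63)*(-125)² = 11025 - (-63)*15625 = 11025 - 1*(-984375) = 11025 + 984375 = 995400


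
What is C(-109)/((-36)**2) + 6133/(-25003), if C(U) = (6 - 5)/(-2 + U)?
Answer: -882293851/3596831568 ≈ -0.24530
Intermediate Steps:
C(U) = 1/(-2 + U)
C(-109)/((-36)**2) + 6133/(-25003) = 1/((-2 - 109)*((-36)**2)) + 6133/(-25003) = 1/(-111*1296) + 6133*(-1/25003) = -1/111*1/1296 - 6133/25003 = -1/143856 - 6133/25003 = -882293851/3596831568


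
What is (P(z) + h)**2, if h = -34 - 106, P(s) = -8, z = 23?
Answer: 21904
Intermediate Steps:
h = -140
(P(z) + h)**2 = (-8 - 140)**2 = (-148)**2 = 21904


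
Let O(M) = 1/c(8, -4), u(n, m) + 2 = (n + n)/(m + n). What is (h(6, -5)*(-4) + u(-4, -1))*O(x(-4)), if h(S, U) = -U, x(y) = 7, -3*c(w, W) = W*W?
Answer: 153/40 ≈ 3.8250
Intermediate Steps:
c(w, W) = -W²/3 (c(w, W) = -W*W/3 = -W²/3)
u(n, m) = -2 + 2*n/(m + n) (u(n, m) = -2 + (n + n)/(m + n) = -2 + (2*n)/(m + n) = -2 + 2*n/(m + n))
O(M) = -3/16 (O(M) = 1/(-⅓*(-4)²) = 1/(-⅓*16) = 1/(-16/3) = -3/16)
(h(6, -5)*(-4) + u(-4, -1))*O(x(-4)) = (-1*(-5)*(-4) - 2*(-1)/(-1 - 4))*(-3/16) = (5*(-4) - 2*(-1)/(-5))*(-3/16) = (-20 - 2*(-1)*(-⅕))*(-3/16) = (-20 - ⅖)*(-3/16) = -102/5*(-3/16) = 153/40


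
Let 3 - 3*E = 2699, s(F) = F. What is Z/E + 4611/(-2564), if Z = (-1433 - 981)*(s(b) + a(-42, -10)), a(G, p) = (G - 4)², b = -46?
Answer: 4803042363/864068 ≈ 5558.6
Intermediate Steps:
a(G, p) = (-4 + G)²
Z = -4996980 (Z = (-1433 - 981)*(-46 + (-4 - 42)²) = -2414*(-46 + (-46)²) = -2414*(-46 + 2116) = -2414*2070 = -4996980)
E = -2696/3 (E = 1 - ⅓*2699 = 1 - 2699/3 = -2696/3 ≈ -898.67)
Z/E + 4611/(-2564) = -4996980/(-2696/3) + 4611/(-2564) = -4996980*(-3/2696) + 4611*(-1/2564) = 3747735/674 - 4611/2564 = 4803042363/864068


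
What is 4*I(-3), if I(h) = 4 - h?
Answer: 28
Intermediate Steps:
4*I(-3) = 4*(4 - 1*(-3)) = 4*(4 + 3) = 4*7 = 28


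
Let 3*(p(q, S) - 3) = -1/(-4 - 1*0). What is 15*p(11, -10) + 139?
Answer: 741/4 ≈ 185.25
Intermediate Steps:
p(q, S) = 37/12 (p(q, S) = 3 + (-1/(-4 - 1*0))/3 = 3 + (-1/(-4 + 0))/3 = 3 + (-1/(-4))/3 = 3 + (-1*(-¼))/3 = 3 + (⅓)*(¼) = 3 + 1/12 = 37/12)
15*p(11, -10) + 139 = 15*(37/12) + 139 = 185/4 + 139 = 741/4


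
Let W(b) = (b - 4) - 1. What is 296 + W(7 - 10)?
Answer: 288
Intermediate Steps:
W(b) = -5 + b (W(b) = (-4 + b) - 1 = -5 + b)
296 + W(7 - 10) = 296 + (-5 + (7 - 10)) = 296 + (-5 - 3) = 296 - 8 = 288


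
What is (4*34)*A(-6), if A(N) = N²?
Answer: 4896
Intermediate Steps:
(4*34)*A(-6) = (4*34)*(-6)² = 136*36 = 4896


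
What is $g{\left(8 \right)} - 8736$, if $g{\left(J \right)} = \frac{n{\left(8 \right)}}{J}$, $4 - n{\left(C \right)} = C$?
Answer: $- \frac{17473}{2} \approx -8736.5$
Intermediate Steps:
$n{\left(C \right)} = 4 - C$
$g{\left(J \right)} = - \frac{4}{J}$ ($g{\left(J \right)} = \frac{4 - 8}{J} = - \frac{4}{J}$)
$g{\left(8 \right)} - 8736 = - \frac{4}{8} - 8736 = \left(-4\right) \frac{1}{8} - 8736 = - \frac{1}{2} - 8736 = - \frac{17473}{2}$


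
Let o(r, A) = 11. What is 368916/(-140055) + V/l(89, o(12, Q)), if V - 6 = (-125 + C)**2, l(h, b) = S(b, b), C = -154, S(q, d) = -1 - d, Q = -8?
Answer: -1211920953/186740 ≈ -6489.9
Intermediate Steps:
l(h, b) = -1 - b
V = 77847 (V = 6 + (-125 - 154)**2 = 6 + (-279)**2 = 6 + 77841 = 77847)
368916/(-140055) + V/l(89, o(12, Q)) = 368916/(-140055) + 77847/(-1 - 1*11) = 368916*(-1/140055) + 77847/(-1 - 11) = -122972/46685 + 77847/(-12) = -122972/46685 + 77847*(-1/12) = -122972/46685 - 25949/4 = -1211920953/186740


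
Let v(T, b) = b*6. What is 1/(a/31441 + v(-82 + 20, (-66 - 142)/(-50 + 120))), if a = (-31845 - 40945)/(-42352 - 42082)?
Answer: -6636723485/118323116729 ≈ -0.056090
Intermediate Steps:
v(T, b) = 6*b
a = 36395/42217 (a = -72790/(-84434) = -72790*(-1/84434) = 36395/42217 ≈ 0.86209)
1/(a/31441 + v(-82 + 20, (-66 - 142)/(-50 + 120))) = 1/((36395/42217)/31441 + 6*((-66 - 142)/(-50 + 120))) = 1/((36395/42217)*(1/31441) + 6*(-208/70)) = 1/(36395/1327344697 + 6*(-208*1/70)) = 1/(36395/1327344697 + 6*(-104/35)) = 1/(36395/1327344697 - 624/35) = 1/(-118323116729/6636723485) = -6636723485/118323116729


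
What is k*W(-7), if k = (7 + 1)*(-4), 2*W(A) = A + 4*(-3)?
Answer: 304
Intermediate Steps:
W(A) = -6 + A/2 (W(A) = (A + 4*(-3))/2 = (A - 12)/2 = (-12 + A)/2 = -6 + A/2)
k = -32 (k = 8*(-4) = -32)
k*W(-7) = -32*(-6 + (½)*(-7)) = -32*(-6 - 7/2) = -32*(-19/2) = 304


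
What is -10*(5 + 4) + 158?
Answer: 68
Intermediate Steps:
-10*(5 + 4) + 158 = -10*9 + 158 = -90 + 158 = 68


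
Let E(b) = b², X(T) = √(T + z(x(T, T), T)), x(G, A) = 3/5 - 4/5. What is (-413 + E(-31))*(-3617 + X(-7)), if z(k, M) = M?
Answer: -1982116 + 548*I*√14 ≈ -1.9821e+6 + 2050.4*I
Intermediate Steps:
x(G, A) = -⅕ (x(G, A) = 3*(⅕) - 4*⅕ = ⅗ - ⅘ = -⅕)
X(T) = √2*√T (X(T) = √(T + T) = √(2*T) = √2*√T)
(-413 + E(-31))*(-3617 + X(-7)) = (-413 + (-31)²)*(-3617 + √2*√(-7)) = (-413 + 961)*(-3617 + √2*(I*√7)) = 548*(-3617 + I*√14) = -1982116 + 548*I*√14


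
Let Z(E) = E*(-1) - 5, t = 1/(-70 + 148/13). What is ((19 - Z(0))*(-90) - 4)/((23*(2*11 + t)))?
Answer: -1648968/385273 ≈ -4.2800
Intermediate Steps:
t = -13/762 (t = 1/(-70 + 148*(1/13)) = 1/(-70 + 148/13) = 1/(-762/13) = -13/762 ≈ -0.017060)
Z(E) = -5 - E (Z(E) = -E - 5 = -5 - E)
((19 - Z(0))*(-90) - 4)/((23*(2*11 + t))) = ((19 - (-5 - 1*0))*(-90) - 4)/((23*(2*11 - 13/762))) = ((19 - (-5 + 0))*(-90) - 4)/((23*(22 - 13/762))) = ((19 - 1*(-5))*(-90) - 4)/((23*(16751/762))) = ((19 + 5)*(-90) - 4)/(385273/762) = (24*(-90) - 4)*(762/385273) = (-2160 - 4)*(762/385273) = -2164*762/385273 = -1648968/385273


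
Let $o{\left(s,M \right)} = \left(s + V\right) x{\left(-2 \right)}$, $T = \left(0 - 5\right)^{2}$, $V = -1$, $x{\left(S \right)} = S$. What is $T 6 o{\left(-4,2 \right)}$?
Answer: $1500$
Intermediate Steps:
$T = 25$ ($T = \left(-5\right)^{2} = 25$)
$o{\left(s,M \right)} = 2 - 2 s$ ($o{\left(s,M \right)} = \left(s - 1\right) \left(-2\right) = \left(-1 + s\right) \left(-2\right) = 2 - 2 s$)
$T 6 o{\left(-4,2 \right)} = 25 \cdot 6 \left(2 - -8\right) = 150 \left(2 + 8\right) = 150 \cdot 10 = 1500$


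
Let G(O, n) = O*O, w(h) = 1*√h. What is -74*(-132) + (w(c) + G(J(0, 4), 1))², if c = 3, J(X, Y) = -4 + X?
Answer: 10027 + 32*√3 ≈ 10082.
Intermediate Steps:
w(h) = √h
G(O, n) = O²
-74*(-132) + (w(c) + G(J(0, 4), 1))² = -74*(-132) + (√3 + (-4 + 0)²)² = 9768 + (√3 + (-4)²)² = 9768 + (√3 + 16)² = 9768 + (16 + √3)²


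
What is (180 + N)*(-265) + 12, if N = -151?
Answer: -7673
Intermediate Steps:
(180 + N)*(-265) + 12 = (180 - 151)*(-265) + 12 = 29*(-265) + 12 = -7685 + 12 = -7673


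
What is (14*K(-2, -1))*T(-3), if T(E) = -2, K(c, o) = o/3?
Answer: 28/3 ≈ 9.3333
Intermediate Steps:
K(c, o) = o/3 (K(c, o) = o*(1/3) = o/3)
(14*K(-2, -1))*T(-3) = (14*((1/3)*(-1)))*(-2) = (14*(-1/3))*(-2) = -14/3*(-2) = 28/3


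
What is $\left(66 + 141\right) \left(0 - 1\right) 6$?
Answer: $-1242$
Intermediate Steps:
$\left(66 + 141\right) \left(0 - 1\right) 6 = 207 \left(\left(-1\right) 6\right) = 207 \left(-6\right) = -1242$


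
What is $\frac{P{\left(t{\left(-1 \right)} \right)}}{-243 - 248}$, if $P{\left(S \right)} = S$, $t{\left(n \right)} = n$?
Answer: $\frac{1}{491} \approx 0.0020367$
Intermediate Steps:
$\frac{P{\left(t{\left(-1 \right)} \right)}}{-243 - 248} = \frac{1}{-243 - 248} \left(-1\right) = \frac{1}{-491} \left(-1\right) = \left(- \frac{1}{491}\right) \left(-1\right) = \frac{1}{491}$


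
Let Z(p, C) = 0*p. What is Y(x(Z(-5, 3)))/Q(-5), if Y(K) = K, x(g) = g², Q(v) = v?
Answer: 0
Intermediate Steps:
Z(p, C) = 0
Y(x(Z(-5, 3)))/Q(-5) = 0²/(-5) = 0*(-⅕) = 0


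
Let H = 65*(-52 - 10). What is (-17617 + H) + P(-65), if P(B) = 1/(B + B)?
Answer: -2814111/130 ≈ -21647.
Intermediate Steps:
H = -4030 (H = 65*(-62) = -4030)
P(B) = 1/(2*B)
(-17617 + H) + P(-65) = (-17617 - 4030) + (½)/(-65) = -21647 + (½)*(-1/65) = -21647 - 1/130 = -2814111/130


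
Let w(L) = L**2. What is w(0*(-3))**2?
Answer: 0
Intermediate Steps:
w(0*(-3))**2 = ((0*(-3))**2)**2 = (0**2)**2 = 0**2 = 0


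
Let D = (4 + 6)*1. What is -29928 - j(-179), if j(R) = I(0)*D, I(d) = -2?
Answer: -29908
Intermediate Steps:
D = 10 (D = 10*1 = 10)
j(R) = -20 (j(R) = -2*10 = -20)
-29928 - j(-179) = -29928 - 1*(-20) = -29928 + 20 = -29908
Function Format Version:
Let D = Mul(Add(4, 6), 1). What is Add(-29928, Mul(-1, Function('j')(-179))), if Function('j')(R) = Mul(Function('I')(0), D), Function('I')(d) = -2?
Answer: -29908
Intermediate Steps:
D = 10 (D = Mul(10, 1) = 10)
Function('j')(R) = -20 (Function('j')(R) = Mul(-2, 10) = -20)
Add(-29928, Mul(-1, Function('j')(-179))) = Add(-29928, Mul(-1, -20)) = Add(-29928, 20) = -29908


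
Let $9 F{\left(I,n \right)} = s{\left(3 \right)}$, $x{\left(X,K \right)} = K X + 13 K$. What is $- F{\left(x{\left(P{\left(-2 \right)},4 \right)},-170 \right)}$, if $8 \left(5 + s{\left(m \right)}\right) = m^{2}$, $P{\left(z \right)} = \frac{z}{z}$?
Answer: $\frac{31}{72} \approx 0.43056$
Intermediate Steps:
$P{\left(z \right)} = 1$
$s{\left(m \right)} = -5 + \frac{m^{2}}{8}$
$x{\left(X,K \right)} = 13 K + K X$
$F{\left(I,n \right)} = - \frac{31}{72}$ ($F{\left(I,n \right)} = \frac{-5 + \frac{3^{2}}{8}}{9} = \frac{-5 + \frac{1}{8} \cdot 9}{9} = \frac{-5 + \frac{9}{8}}{9} = \frac{1}{9} \left(- \frac{31}{8}\right) = - \frac{31}{72}$)
$- F{\left(x{\left(P{\left(-2 \right)},4 \right)},-170 \right)} = \left(-1\right) \left(- \frac{31}{72}\right) = \frac{31}{72}$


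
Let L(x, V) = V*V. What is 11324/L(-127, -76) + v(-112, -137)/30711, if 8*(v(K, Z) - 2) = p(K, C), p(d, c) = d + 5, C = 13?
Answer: 9150149/4668072 ≈ 1.9602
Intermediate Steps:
L(x, V) = V²
p(d, c) = 5 + d
v(K, Z) = 21/8 + K/8 (v(K, Z) = 2 + (5 + K)/8 = 2 + (5/8 + K/8) = 21/8 + K/8)
11324/L(-127, -76) + v(-112, -137)/30711 = 11324/((-76)²) + (21/8 + (⅛)*(-112))/30711 = 11324/5776 + (21/8 - 14)*(1/30711) = 11324*(1/5776) - 91/8*1/30711 = 149/76 - 91/245688 = 9150149/4668072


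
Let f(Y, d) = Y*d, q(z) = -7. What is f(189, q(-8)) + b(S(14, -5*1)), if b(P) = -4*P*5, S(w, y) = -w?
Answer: -1043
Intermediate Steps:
b(P) = -20*P
f(189, q(-8)) + b(S(14, -5*1)) = 189*(-7) - (-20)*14 = -1323 - 20*(-14) = -1323 + 280 = -1043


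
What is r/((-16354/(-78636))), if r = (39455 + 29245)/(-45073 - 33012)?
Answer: -540229320/127700209 ≈ -4.2305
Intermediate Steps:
r = -13740/15617 (r = 68700/(-78085) = 68700*(-1/78085) = -13740/15617 ≈ -0.87981)
r/((-16354/(-78636))) = -13740/(15617*((-16354/(-78636)))) = -13740/(15617*((-16354*(-1/78636)))) = -13740/(15617*8177/39318) = -13740/15617*39318/8177 = -540229320/127700209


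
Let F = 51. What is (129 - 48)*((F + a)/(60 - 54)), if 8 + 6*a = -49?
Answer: 2241/4 ≈ 560.25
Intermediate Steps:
a = -19/2 (a = -4/3 + (1/6)*(-49) = -4/3 - 49/6 = -19/2 ≈ -9.5000)
(129 - 48)*((F + a)/(60 - 54)) = (129 - 48)*((51 - 19/2)/(60 - 54)) = 81*((83/2)/6) = 81*((83/2)*(1/6)) = 81*(83/12) = 2241/4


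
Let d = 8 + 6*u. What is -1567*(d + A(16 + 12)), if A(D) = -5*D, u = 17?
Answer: 47010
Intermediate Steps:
d = 110 (d = 8 + 6*17 = 8 + 102 = 110)
-1567*(d + A(16 + 12)) = -1567*(110 - 5*(16 + 12)) = -1567*(110 - 5*28) = -1567*(110 - 140) = -1567*(-30) = 47010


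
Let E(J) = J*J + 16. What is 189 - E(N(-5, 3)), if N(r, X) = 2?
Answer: 169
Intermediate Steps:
E(J) = 16 + J² (E(J) = J² + 16 = 16 + J²)
189 - E(N(-5, 3)) = 189 - (16 + 2²) = 189 - (16 + 4) = 189 - 1*20 = 189 - 20 = 169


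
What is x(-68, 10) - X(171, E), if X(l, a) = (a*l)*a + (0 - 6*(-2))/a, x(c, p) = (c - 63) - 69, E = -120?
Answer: -24625999/10 ≈ -2.4626e+6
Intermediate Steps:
x(c, p) = -132 + c (x(c, p) = (-63 + c) - 69 = -132 + c)
X(l, a) = 12/a + l*a**2 (X(l, a) = l*a**2 + (0 + 12)/a = l*a**2 + 12/a = 12/a + l*a**2)
x(-68, 10) - X(171, E) = (-132 - 68) - (12 + 171*(-120)**3)/(-120) = -200 - (-1)*(12 + 171*(-1728000))/120 = -200 - (-1)*(12 - 295488000)/120 = -200 - (-1)*(-295487988)/120 = -200 - 1*24623999/10 = -200 - 24623999/10 = -24625999/10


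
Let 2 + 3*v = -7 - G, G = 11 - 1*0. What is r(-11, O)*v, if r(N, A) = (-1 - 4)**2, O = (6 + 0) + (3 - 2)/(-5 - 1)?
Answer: -500/3 ≈ -166.67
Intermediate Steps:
G = 11 (G = 11 + 0 = 11)
O = 35/6 (O = 6 + 1/(-6) = 6 + 1*(-1/6) = 6 - 1/6 = 35/6 ≈ 5.8333)
v = -20/3 (v = -2/3 + (-7 - 1*11)/3 = -2/3 + (-7 - 11)/3 = -2/3 + (1/3)*(-18) = -2/3 - 6 = -20/3 ≈ -6.6667)
r(N, A) = 25 (r(N, A) = (-5)**2 = 25)
r(-11, O)*v = 25*(-20/3) = -500/3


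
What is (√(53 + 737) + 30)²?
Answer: (30 + √790)² ≈ 3376.4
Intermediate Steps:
(√(53 + 737) + 30)² = (√790 + 30)² = (30 + √790)²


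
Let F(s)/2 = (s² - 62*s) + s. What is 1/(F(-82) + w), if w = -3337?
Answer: 1/20115 ≈ 4.9714e-5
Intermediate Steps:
F(s) = -122*s + 2*s² (F(s) = 2*((s² - 62*s) + s) = 2*(s² - 61*s) = -122*s + 2*s²)
1/(F(-82) + w) = 1/(2*(-82)*(-61 - 82) - 3337) = 1/(2*(-82)*(-143) - 3337) = 1/(23452 - 3337) = 1/20115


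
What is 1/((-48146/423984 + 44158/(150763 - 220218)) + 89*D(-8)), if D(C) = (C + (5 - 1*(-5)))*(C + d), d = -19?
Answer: -14723904360/70774117487111 ≈ -0.00020804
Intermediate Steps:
D(C) = (-19 + C)*(10 + C) (D(C) = (C + (5 - 1*(-5)))*(C - 19) = (C + (5 + 5))*(-19 + C) = (C + 10)*(-19 + C) = (10 + C)*(-19 + C) = (-19 + C)*(10 + C))
1/((-48146/423984 + 44158/(150763 - 220218)) + 89*D(-8)) = 1/((-48146/423984 + 44158/(150763 - 220218)) + 89*(-190 + (-8)**2 - 9*(-8))) = 1/((-48146*1/423984 + 44158/(-69455)) + 89*(-190 + 64 + 72)) = 1/((-24073/211992 + 44158*(-1/69455)) + 89*(-54)) = 1/((-24073/211992 - 44158/69455) - 4806) = 1/(-11033132951/14723904360 - 4806) = 1/(-70774117487111/14723904360) = -14723904360/70774117487111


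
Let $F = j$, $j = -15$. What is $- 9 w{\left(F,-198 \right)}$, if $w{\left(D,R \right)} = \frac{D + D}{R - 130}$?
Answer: $- \frac{135}{164} \approx -0.82317$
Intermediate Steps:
$F = -15$
$w{\left(D,R \right)} = \frac{2 D}{-130 + R}$
$- 9 w{\left(F,-198 \right)} = - 9 \cdot 2 \left(-15\right) \frac{1}{-130 - 198} = - 9 \cdot 2 \left(-15\right) \frac{1}{-328} = - 9 \cdot 2 \left(-15\right) \left(- \frac{1}{328}\right) = \left(-9\right) \frac{15}{164} = - \frac{135}{164}$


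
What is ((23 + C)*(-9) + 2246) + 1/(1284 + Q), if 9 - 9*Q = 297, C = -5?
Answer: 2609169/1252 ≈ 2084.0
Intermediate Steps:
Q = -32 (Q = 1 - 1/9*297 = 1 - 33 = -32)
((23 + C)*(-9) + 2246) + 1/(1284 + Q) = ((23 - 5)*(-9) + 2246) + 1/(1284 - 32) = (18*(-9) + 2246) + 1/1252 = (-162 + 2246) + 1/1252 = 2084 + 1/1252 = 2609169/1252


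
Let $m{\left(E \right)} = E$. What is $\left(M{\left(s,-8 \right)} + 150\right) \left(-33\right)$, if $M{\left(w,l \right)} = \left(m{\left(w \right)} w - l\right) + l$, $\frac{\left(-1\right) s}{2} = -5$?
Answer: $-8250$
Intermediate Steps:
$s = 10$ ($s = \left(-2\right) \left(-5\right) = 10$)
$M{\left(w,l \right)} = w^{2}$ ($M{\left(w,l \right)} = \left(w w - l\right) + l = \left(w^{2} - l\right) + l = w^{2}$)
$\left(M{\left(s,-8 \right)} + 150\right) \left(-33\right) = \left(10^{2} + 150\right) \left(-33\right) = \left(100 + 150\right) \left(-33\right) = 250 \left(-33\right) = -8250$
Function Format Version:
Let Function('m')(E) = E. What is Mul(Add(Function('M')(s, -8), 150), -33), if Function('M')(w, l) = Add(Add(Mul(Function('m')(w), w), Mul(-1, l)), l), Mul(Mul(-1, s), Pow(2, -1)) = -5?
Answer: -8250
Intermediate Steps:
s = 10 (s = Mul(-2, -5) = 10)
Function('M')(w, l) = Pow(w, 2) (Function('M')(w, l) = Add(Add(Mul(w, w), Mul(-1, l)), l) = Add(Add(Pow(w, 2), Mul(-1, l)), l) = Pow(w, 2))
Mul(Add(Function('M')(s, -8), 150), -33) = Mul(Add(Pow(10, 2), 150), -33) = Mul(Add(100, 150), -33) = Mul(250, -33) = -8250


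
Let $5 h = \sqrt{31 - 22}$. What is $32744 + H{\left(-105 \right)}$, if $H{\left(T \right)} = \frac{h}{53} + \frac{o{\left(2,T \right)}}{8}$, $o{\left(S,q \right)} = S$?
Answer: $\frac{34708917}{1060} \approx 32744.0$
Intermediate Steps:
$h = \frac{3}{5}$ ($h = \frac{\sqrt{31 - 22}}{5} = \frac{\sqrt{9}}{5} = \frac{1}{5} \cdot 3 = \frac{3}{5} \approx 0.6$)
$H{\left(T \right)} = \frac{277}{1060}$ ($H{\left(T \right)} = \frac{3}{5 \cdot 53} + \frac{2}{8} = \frac{3}{5} \cdot \frac{1}{53} + 2 \cdot \frac{1}{8} = \frac{3}{265} + \frac{1}{4} = \frac{277}{1060}$)
$32744 + H{\left(-105 \right)} = 32744 + \frac{277}{1060} = \frac{34708917}{1060}$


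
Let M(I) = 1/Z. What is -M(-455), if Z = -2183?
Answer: 1/2183 ≈ 0.00045808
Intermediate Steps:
M(I) = -1/2183 (M(I) = 1/(-2183) = -1/2183)
-M(-455) = -1*(-1/2183) = 1/2183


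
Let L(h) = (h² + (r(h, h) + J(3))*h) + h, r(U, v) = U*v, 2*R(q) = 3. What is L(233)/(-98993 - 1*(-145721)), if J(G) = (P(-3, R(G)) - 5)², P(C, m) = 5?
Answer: 12703859/46728 ≈ 271.87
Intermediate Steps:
R(q) = 3/2 (R(q) = (½)*3 = 3/2)
J(G) = 0 (J(G) = (5 - 5)² = 0² = 0)
L(h) = h + h² + h³ (L(h) = (h² + (h*h + 0)*h) + h = (h² + (h² + 0)*h) + h = (h² + h²*h) + h = (h² + h³) + h = h + h² + h³)
L(233)/(-98993 - 1*(-145721)) = (233*(1 + 233 + 233²))/(-98993 - 1*(-145721)) = (233*(1 + 233 + 54289))/(-98993 + 145721) = (233*54523)/46728 = 12703859*(1/46728) = 12703859/46728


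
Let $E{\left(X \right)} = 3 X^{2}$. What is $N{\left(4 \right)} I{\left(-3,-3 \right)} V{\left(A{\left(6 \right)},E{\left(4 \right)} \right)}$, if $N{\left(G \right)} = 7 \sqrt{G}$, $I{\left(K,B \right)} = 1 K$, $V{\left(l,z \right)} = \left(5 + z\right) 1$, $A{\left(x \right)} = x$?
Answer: $-2226$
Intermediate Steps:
$V{\left(l,z \right)} = 5 + z$
$I{\left(K,B \right)} = K$
$N{\left(4 \right)} I{\left(-3,-3 \right)} V{\left(A{\left(6 \right)},E{\left(4 \right)} \right)} = 7 \sqrt{4} \left(-3\right) \left(5 + 3 \cdot 4^{2}\right) = 7 \cdot 2 \left(-3\right) \left(5 + 3 \cdot 16\right) = 14 \left(-3\right) \left(5 + 48\right) = \left(-42\right) 53 = -2226$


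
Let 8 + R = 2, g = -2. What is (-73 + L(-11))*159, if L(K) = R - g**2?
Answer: -13197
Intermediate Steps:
R = -6 (R = -8 + 2 = -6)
L(K) = -10 (L(K) = -6 - 1*(-2)**2 = -6 - 1*4 = -6 - 4 = -10)
(-73 + L(-11))*159 = (-73 - 10)*159 = -83*159 = -13197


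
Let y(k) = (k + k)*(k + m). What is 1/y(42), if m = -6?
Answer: 1/3024 ≈ 0.00033069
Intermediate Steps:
y(k) = 2*k*(-6 + k) (y(k) = (k + k)*(k - 6) = (2*k)*(-6 + k) = 2*k*(-6 + k))
1/y(42) = 1/(2*42*(-6 + 42)) = 1/(2*42*36) = 1/3024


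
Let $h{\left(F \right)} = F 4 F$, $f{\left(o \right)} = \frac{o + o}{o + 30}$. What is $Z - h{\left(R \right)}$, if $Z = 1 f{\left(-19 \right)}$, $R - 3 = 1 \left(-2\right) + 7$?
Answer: $- \frac{2854}{11} \approx -259.45$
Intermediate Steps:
$f{\left(o \right)} = \frac{2 o}{30 + o}$
$R = 8$ ($R = 3 + \left(1 \left(-2\right) + 7\right) = 3 + \left(-2 + 7\right) = 3 + 5 = 8$)
$h{\left(F \right)} = 4 F^{2}$ ($h{\left(F \right)} = 4 F F = 4 F^{2}$)
$Z = - \frac{38}{11}$ ($Z = 1 \cdot 2 \left(-19\right) \frac{1}{30 - 19} = 1 \cdot 2 \left(-19\right) \frac{1}{11} = 1 \left(- \frac{38}{11}\right) = - \frac{38}{11} \approx -3.4545$)
$Z - h{\left(R \right)} = - \frac{38}{11} - 4 \cdot 8^{2} = - \frac{38}{11} - 4 \cdot 64 = - \frac{38}{11} - 256 = - \frac{2854}{11}$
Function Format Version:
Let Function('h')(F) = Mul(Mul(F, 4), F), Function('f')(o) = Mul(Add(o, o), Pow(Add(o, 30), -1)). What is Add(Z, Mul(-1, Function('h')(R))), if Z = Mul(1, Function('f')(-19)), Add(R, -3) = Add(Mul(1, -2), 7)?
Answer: Rational(-2854, 11) ≈ -259.45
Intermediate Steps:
Function('f')(o) = Mul(2, o, Pow(Add(30, o), -1)) (Function('f')(o) = Mul(Mul(2, o), Pow(Add(30, o), -1)) = Mul(2, o, Pow(Add(30, o), -1)))
R = 8 (R = Add(3, Add(Mul(1, -2), 7)) = Add(3, Add(-2, 7)) = Add(3, 5) = 8)
Function('h')(F) = Mul(4, Pow(F, 2)) (Function('h')(F) = Mul(Mul(4, F), F) = Mul(4, Pow(F, 2)))
Z = Rational(-38, 11) (Z = Mul(1, Mul(2, -19, Pow(Add(30, -19), -1))) = Mul(1, Mul(2, -19, Pow(11, -1))) = Mul(1, Mul(2, -19, Rational(1, 11))) = Mul(1, Rational(-38, 11)) = Rational(-38, 11) ≈ -3.4545)
Add(Z, Mul(-1, Function('h')(R))) = Add(Rational(-38, 11), Mul(-1, Mul(4, Pow(8, 2)))) = Add(Rational(-38, 11), Mul(-1, Mul(4, 64))) = Add(Rational(-38, 11), Mul(-1, 256)) = Add(Rational(-38, 11), -256) = Rational(-2854, 11)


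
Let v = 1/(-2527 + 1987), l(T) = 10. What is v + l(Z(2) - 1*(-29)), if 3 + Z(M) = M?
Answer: 5399/540 ≈ 9.9982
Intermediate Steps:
Z(M) = -3 + M
v = -1/540 (v = 1/(-540) = -1/540 ≈ -0.0018519)
v + l(Z(2) - 1*(-29)) = -1/540 + 10 = 5399/540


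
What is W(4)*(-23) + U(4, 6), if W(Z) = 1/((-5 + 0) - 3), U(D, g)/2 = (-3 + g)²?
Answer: 167/8 ≈ 20.875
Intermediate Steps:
U(D, g) = 2*(-3 + g)²
W(Z) = -⅛ (W(Z) = 1/(-5 - 3) = 1/(-8) = -⅛)
W(4)*(-23) + U(4, 6) = -⅛*(-23) + 2*(-3 + 6)² = 23/8 + 2*3² = 23/8 + 2*9 = 23/8 + 18 = 167/8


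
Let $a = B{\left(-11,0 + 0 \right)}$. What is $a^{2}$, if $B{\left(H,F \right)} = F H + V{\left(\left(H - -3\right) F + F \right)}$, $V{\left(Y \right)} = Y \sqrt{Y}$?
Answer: $0$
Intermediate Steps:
$V{\left(Y \right)} = Y^{\frac{3}{2}}$
$B{\left(H,F \right)} = \left(F + F \left(3 + H\right)\right)^{\frac{3}{2}} + F H$ ($B{\left(H,F \right)} = F H + \left(\left(H - -3\right) F + F\right)^{\frac{3}{2}} = F H + \left(\left(H + 3\right) F + F\right)^{\frac{3}{2}} = F H + \left(\left(3 + H\right) F + F\right)^{\frac{3}{2}} = F H + \left(F \left(3 + H\right) + F\right)^{\frac{3}{2}} = F H + \left(F + F \left(3 + H\right)\right)^{\frac{3}{2}} = \left(F + F \left(3 + H\right)\right)^{\frac{3}{2}} + F H$)
$a = 0$ ($a = \left(\left(0 + 0\right) \left(4 - 11\right)\right)^{\frac{3}{2}} + \left(0 + 0\right) \left(-11\right) = \left(0 \left(-7\right)\right)^{\frac{3}{2}} + 0 \left(-11\right) = 0^{\frac{3}{2}} + 0 = 0 + 0 = 0$)
$a^{2} = 0^{2} = 0$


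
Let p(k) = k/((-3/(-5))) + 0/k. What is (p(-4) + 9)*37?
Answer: 259/3 ≈ 86.333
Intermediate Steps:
p(k) = 5*k/3 (p(k) = k/((-3*(-⅕))) + 0 = k/(⅗) + 0 = k*(5/3) + 0 = 5*k/3 + 0 = 5*k/3)
(p(-4) + 9)*37 = ((5/3)*(-4) + 9)*37 = (-20/3 + 9)*37 = (7/3)*37 = 259/3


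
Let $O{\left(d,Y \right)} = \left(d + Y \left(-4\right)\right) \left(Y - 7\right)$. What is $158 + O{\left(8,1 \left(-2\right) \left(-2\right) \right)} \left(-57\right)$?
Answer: $-1210$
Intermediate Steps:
$O{\left(d,Y \right)} = \left(-7 + Y\right) \left(d - 4 Y\right)$ ($O{\left(d,Y \right)} = \left(d - 4 Y\right) \left(-7 + Y\right) = \left(-7 + Y\right) \left(d - 4 Y\right)$)
$158 + O{\left(8,1 \left(-2\right) \left(-2\right) \right)} \left(-57\right) = 158 + \left(\left(-7\right) 8 - 4 \left(1 \left(-2\right) \left(-2\right)\right)^{2} + 28 \cdot 1 \left(-2\right) \left(-2\right) + 1 \left(-2\right) \left(-2\right) 8\right) \left(-57\right) = 158 + \left(-56 - 4 \left(\left(-2\right) \left(-2\right)\right)^{2} + 28 \left(\left(-2\right) \left(-2\right)\right) + \left(-2\right) \left(-2\right) 8\right) \left(-57\right) = 158 + \left(-56 - 4 \cdot 4^{2} + 28 \cdot 4 + 4 \cdot 8\right) \left(-57\right) = 158 + \left(-56 - 64 + 112 + 32\right) \left(-57\right) = 158 + 24 \left(-57\right) = 158 - 1368 = -1210$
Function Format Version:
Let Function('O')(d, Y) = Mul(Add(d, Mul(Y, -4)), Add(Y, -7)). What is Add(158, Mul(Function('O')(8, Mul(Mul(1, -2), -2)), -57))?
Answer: -1210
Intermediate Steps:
Function('O')(d, Y) = Mul(Add(-7, Y), Add(d, Mul(-4, Y))) (Function('O')(d, Y) = Mul(Add(d, Mul(-4, Y)), Add(-7, Y)) = Mul(Add(-7, Y), Add(d, Mul(-4, Y))))
Add(158, Mul(Function('O')(8, Mul(Mul(1, -2), -2)), -57)) = Add(158, Mul(Add(Mul(-7, 8), Mul(-4, Pow(Mul(Mul(1, -2), -2), 2)), Mul(28, Mul(Mul(1, -2), -2)), Mul(Mul(Mul(1, -2), -2), 8)), -57)) = Add(158, Mul(Add(-56, Mul(-4, Pow(Mul(-2, -2), 2)), Mul(28, Mul(-2, -2)), Mul(Mul(-2, -2), 8)), -57)) = Add(158, Mul(Add(-56, Mul(-4, Pow(4, 2)), Mul(28, 4), Mul(4, 8)), -57)) = Add(158, Mul(Add(-56, Mul(-4, 16), 112, 32), -57)) = Add(158, Mul(Add(-56, -64, 112, 32), -57)) = Add(158, Mul(24, -57)) = Add(158, -1368) = -1210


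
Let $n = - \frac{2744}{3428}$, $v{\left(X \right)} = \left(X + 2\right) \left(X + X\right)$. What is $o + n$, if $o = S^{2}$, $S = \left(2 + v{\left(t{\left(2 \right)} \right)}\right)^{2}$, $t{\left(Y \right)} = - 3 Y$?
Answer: $\frac{5356249314}{857} \approx 6.25 \cdot 10^{6}$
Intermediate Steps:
$v{\left(X \right)} = 2 X \left(2 + X\right)$ ($v{\left(X \right)} = \left(2 + X\right) 2 X = 2 X \left(2 + X\right)$)
$n = - \frac{686}{857}$ ($n = \left(-2744\right) \frac{1}{3428} = - \frac{686}{857} \approx -0.80047$)
$S = 2500$ ($S = \left(2 + 2 \left(\left(-3\right) 2\right) \left(2 - 6\right)\right)^{2} = \left(2 + 2 \left(-6\right) \left(2 - 6\right)\right)^{2} = \left(2 + 2 \left(-6\right) \left(-4\right)\right)^{2} = \left(2 + 48\right)^{2} = 50^{2} = 2500$)
$o = 6250000$ ($o = 2500^{2} = 6250000$)
$o + n = 6250000 - \frac{686}{857} = \frac{5356249314}{857}$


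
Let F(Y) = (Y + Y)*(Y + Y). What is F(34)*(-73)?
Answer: -337552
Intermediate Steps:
F(Y) = 4*Y² (F(Y) = (2*Y)*(2*Y) = 4*Y²)
F(34)*(-73) = (4*34²)*(-73) = (4*1156)*(-73) = 4624*(-73) = -337552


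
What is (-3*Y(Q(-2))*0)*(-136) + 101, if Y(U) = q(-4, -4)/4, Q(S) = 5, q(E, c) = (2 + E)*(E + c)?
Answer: 101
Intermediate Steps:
Y(U) = 4 (Y(U) = ((-4)**2 + 2*(-4) + 2*(-4) - 4*(-4))/4 = (16 - 8 - 8 + 16)*(1/4) = 16*(1/4) = 4)
(-3*Y(Q(-2))*0)*(-136) + 101 = (-3*4*0)*(-136) + 101 = -12*0*(-136) + 101 = 0*(-136) + 101 = 0 + 101 = 101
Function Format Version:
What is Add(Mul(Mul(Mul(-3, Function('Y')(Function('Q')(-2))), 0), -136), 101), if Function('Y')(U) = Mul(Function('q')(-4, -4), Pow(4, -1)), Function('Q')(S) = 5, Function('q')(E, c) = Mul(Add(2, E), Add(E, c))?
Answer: 101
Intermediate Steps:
Function('Y')(U) = 4 (Function('Y')(U) = Mul(Add(Pow(-4, 2), Mul(2, -4), Mul(2, -4), Mul(-4, -4)), Pow(4, -1)) = Mul(Add(16, -8, -8, 16), Rational(1, 4)) = Mul(16, Rational(1, 4)) = 4)
Add(Mul(Mul(Mul(-3, Function('Y')(Function('Q')(-2))), 0), -136), 101) = Add(Mul(Mul(Mul(-3, 4), 0), -136), 101) = Add(Mul(Mul(-12, 0), -136), 101) = Add(Mul(0, -136), 101) = Add(0, 101) = 101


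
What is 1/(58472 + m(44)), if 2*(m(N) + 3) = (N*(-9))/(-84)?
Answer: 14/818599 ≈ 1.7102e-5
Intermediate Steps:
m(N) = -3 + 3*N/56 (m(N) = -3 + ((N*(-9))/(-84))/2 = -3 + (-9*N*(-1/84))/2 = -3 + (3*N/28)/2 = -3 + 3*N/56)
1/(58472 + m(44)) = 1/(58472 + (-3 + (3/56)*44)) = 1/(58472 + (-3 + 33/14)) = 1/(58472 - 9/14) = 1/(818599/14) = 14/818599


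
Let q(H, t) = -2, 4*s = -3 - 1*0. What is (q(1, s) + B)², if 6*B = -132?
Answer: 576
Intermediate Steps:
s = -¾ (s = (-3 - 1*0)/4 = (-3 + 0)/4 = (¼)*(-3) = -¾ ≈ -0.75000)
B = -22 (B = (⅙)*(-132) = -22)
(q(1, s) + B)² = (-2 - 22)² = (-24)² = 576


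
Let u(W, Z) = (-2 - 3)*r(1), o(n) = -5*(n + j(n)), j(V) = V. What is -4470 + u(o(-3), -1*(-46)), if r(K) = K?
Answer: -4475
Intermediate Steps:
o(n) = -10*n (o(n) = -5*(n + n) = -10*n)
u(W, Z) = -5 (u(W, Z) = (-2 - 3)*1 = -5*1 = -5)
-4470 + u(o(-3), -1*(-46)) = -4470 - 5 = -4475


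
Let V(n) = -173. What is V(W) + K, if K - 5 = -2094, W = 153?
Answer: -2262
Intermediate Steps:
K = -2089 (K = 5 - 2094 = -2089)
V(W) + K = -173 - 2089 = -2262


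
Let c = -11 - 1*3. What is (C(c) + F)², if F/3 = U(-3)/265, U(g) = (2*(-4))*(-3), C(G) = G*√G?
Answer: -192692216/70225 - 2016*I*√14/265 ≈ -2743.9 - 28.465*I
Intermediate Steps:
c = -14 (c = -11 - 3 = -14)
C(G) = G^(3/2)
U(g) = 24 (U(g) = -8*(-3) = 24)
F = 72/265 (F = 3*(24/265) = 72/265 ≈ 0.27170)
(C(c) + F)² = ((-14)^(3/2) + 72/265)² = (-14*I*√14 + 72/265)² = (72/265 - 14*I*√14)²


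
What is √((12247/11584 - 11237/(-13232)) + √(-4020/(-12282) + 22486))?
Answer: √(11455453001110426631 + 5870782367045504*√23555602766)/2451274312 ≈ 12.323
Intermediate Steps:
√((12247/11584 - 11237/(-13232)) + √(-4020/(-12282) + 22486)) = √((12247*(1/11584) - 11237*(-1/13232)) + √(-4020*(-1/12282) + 22486)) = √((12247/11584 + 11237/13232) + √(670/2047 + 22486)) = √(18263857/9579968 + √(46029512/2047)) = √(18263857/9579968 + 2*√23555602766/2047)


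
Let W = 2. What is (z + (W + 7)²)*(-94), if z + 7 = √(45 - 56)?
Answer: -6956 - 94*I*√11 ≈ -6956.0 - 311.76*I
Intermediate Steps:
z = -7 + I*√11 (z = -7 + √(45 - 56) = -7 + √(-11) = -7 + I*√11 ≈ -7.0 + 3.3166*I)
(z + (W + 7)²)*(-94) = ((-7 + I*√11) + (2 + 7)²)*(-94) = ((-7 + I*√11) + 9²)*(-94) = ((-7 + I*√11) + 81)*(-94) = (74 + I*√11)*(-94) = -6956 - 94*I*√11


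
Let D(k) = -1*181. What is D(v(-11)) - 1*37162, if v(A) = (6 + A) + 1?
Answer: -37343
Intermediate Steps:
v(A) = 7 + A
D(k) = -181
D(v(-11)) - 1*37162 = -181 - 1*37162 = -181 - 37162 = -37343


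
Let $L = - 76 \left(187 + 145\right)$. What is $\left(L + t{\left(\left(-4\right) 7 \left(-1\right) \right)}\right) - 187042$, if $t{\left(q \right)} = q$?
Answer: $-212246$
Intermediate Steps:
$L = -25232$ ($L = \left(-76\right) 332 = -25232$)
$\left(L + t{\left(\left(-4\right) 7 \left(-1\right) \right)}\right) - 187042 = \left(-25232 + \left(-4\right) 7 \left(-1\right)\right) - 187042 = \left(-25232 - -28\right) - 187042 = \left(-25232 + 28\right) - 187042 = -25204 - 187042 = -212246$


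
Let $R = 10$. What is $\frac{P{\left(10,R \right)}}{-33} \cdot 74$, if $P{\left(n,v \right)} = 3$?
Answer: $- \frac{74}{11} \approx -6.7273$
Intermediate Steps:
$\frac{P{\left(10,R \right)}}{-33} \cdot 74 = \frac{3}{-33} \cdot 74 = 3 \left(- \frac{1}{33}\right) 74 = \left(- \frac{1}{11}\right) 74 = - \frac{74}{11}$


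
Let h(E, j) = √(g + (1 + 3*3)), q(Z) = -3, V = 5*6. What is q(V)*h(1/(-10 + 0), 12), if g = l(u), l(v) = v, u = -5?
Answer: -3*√5 ≈ -6.7082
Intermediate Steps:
V = 30
g = -5
h(E, j) = √5 (h(E, j) = √(-5 + (1 + 3*3)) = √(-5 + (1 + 9)) = √(-5 + 10) = √5)
q(V)*h(1/(-10 + 0), 12) = -3*√5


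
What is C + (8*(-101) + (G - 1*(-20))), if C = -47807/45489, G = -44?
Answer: -37894655/45489 ≈ -833.05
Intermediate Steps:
C = -47807/45489 (C = -47807*1/45489 = -47807/45489 ≈ -1.0510)
C + (8*(-101) + (G - 1*(-20))) = -47807/45489 + (8*(-101) + (-44 - 1*(-20))) = -47807/45489 + (-808 + (-44 + 20)) = -47807/45489 + (-808 - 24) = -47807/45489 - 832 = -37894655/45489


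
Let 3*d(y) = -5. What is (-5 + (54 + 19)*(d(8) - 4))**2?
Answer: 1577536/9 ≈ 1.7528e+5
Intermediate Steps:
d(y) = -5/3 (d(y) = (1/3)*(-5) = -5/3)
(-5 + (54 + 19)*(d(8) - 4))**2 = (-5 + (54 + 19)*(-5/3 - 4))**2 = (-5 + 73*(-17/3))**2 = (-5 - 1241/3)**2 = (-1256/3)**2 = 1577536/9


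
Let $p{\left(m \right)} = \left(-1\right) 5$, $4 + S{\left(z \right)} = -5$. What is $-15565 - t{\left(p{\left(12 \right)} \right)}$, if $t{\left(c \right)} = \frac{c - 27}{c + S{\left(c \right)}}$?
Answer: $- \frac{108971}{7} \approx -15567.0$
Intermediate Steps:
$S{\left(z \right)} = -9$ ($S{\left(z \right)} = -4 - 5 = -9$)
$p{\left(m \right)} = -5$
$t{\left(c \right)} = \frac{-27 + c}{-9 + c}$ ($t{\left(c \right)} = \frac{c - 27}{c - 9} = \frac{c + \left(75 - 102\right)}{-9 + c} = \frac{c - 27}{-9 + c} = \frac{-27 + c}{-9 + c}$)
$-15565 - t{\left(p{\left(12 \right)} \right)} = -15565 - \frac{-27 - 5}{-9 - 5} = -15565 - \frac{1}{-14} \left(-32\right) = -15565 - \left(- \frac{1}{14}\right) \left(-32\right) = -15565 - \frac{16}{7} = - \frac{108971}{7}$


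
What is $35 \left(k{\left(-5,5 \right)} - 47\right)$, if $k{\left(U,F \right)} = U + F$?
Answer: $-1645$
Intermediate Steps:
$k{\left(U,F \right)} = F + U$
$35 \left(k{\left(-5,5 \right)} - 47\right) = 35 \left(\left(5 - 5\right) - 47\right) = 35 \left(0 - 47\right) = 35 \left(-47\right) = -1645$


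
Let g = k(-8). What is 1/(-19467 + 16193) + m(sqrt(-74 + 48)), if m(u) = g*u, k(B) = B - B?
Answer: -1/3274 ≈ -0.00030544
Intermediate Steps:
k(B) = 0
g = 0
m(u) = 0 (m(u) = 0*u = 0)
1/(-19467 + 16193) + m(sqrt(-74 + 48)) = 1/(-19467 + 16193) + 0 = 1/(-3274) + 0 = -1/3274 + 0 = -1/3274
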